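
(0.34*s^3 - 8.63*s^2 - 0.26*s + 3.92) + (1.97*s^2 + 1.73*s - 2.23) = 0.34*s^3 - 6.66*s^2 + 1.47*s + 1.69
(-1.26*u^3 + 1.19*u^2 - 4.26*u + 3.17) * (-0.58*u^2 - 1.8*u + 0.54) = 0.7308*u^5 + 1.5778*u^4 - 0.3516*u^3 + 6.472*u^2 - 8.0064*u + 1.7118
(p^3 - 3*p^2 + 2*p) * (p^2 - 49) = p^5 - 3*p^4 - 47*p^3 + 147*p^2 - 98*p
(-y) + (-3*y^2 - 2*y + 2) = -3*y^2 - 3*y + 2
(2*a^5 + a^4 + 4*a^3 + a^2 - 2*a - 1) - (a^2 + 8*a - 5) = 2*a^5 + a^4 + 4*a^3 - 10*a + 4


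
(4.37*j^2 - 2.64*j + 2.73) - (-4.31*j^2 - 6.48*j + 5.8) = 8.68*j^2 + 3.84*j - 3.07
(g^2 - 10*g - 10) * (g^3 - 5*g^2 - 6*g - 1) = g^5 - 15*g^4 + 34*g^3 + 109*g^2 + 70*g + 10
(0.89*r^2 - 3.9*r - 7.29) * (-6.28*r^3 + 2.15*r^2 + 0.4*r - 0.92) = -5.5892*r^5 + 26.4055*r^4 + 37.7522*r^3 - 18.0523*r^2 + 0.672*r + 6.7068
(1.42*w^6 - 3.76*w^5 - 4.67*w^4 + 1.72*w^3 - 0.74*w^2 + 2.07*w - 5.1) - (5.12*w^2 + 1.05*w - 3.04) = 1.42*w^6 - 3.76*w^5 - 4.67*w^4 + 1.72*w^3 - 5.86*w^2 + 1.02*w - 2.06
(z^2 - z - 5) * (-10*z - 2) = -10*z^3 + 8*z^2 + 52*z + 10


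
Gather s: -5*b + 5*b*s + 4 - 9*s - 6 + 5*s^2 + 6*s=-5*b + 5*s^2 + s*(5*b - 3) - 2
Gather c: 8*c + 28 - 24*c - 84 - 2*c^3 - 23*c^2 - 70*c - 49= -2*c^3 - 23*c^2 - 86*c - 105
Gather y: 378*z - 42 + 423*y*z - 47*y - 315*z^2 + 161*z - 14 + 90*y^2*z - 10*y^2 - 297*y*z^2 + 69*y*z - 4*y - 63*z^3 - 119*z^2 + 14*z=y^2*(90*z - 10) + y*(-297*z^2 + 492*z - 51) - 63*z^3 - 434*z^2 + 553*z - 56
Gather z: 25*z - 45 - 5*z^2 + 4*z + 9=-5*z^2 + 29*z - 36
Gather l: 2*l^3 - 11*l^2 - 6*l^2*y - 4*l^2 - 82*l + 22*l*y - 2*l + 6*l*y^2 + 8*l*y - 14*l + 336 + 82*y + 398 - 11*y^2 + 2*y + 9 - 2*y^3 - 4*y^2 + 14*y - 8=2*l^3 + l^2*(-6*y - 15) + l*(6*y^2 + 30*y - 98) - 2*y^3 - 15*y^2 + 98*y + 735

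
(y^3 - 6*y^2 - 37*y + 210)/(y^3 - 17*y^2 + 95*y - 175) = (y + 6)/(y - 5)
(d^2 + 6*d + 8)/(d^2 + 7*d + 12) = (d + 2)/(d + 3)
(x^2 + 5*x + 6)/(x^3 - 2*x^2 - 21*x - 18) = (x + 2)/(x^2 - 5*x - 6)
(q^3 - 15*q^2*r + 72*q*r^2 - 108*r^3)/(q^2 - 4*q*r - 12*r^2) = (q^2 - 9*q*r + 18*r^2)/(q + 2*r)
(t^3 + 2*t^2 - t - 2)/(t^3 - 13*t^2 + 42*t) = (t^3 + 2*t^2 - t - 2)/(t*(t^2 - 13*t + 42))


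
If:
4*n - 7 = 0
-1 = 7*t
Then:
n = 7/4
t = -1/7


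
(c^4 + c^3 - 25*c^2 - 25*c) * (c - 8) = c^5 - 7*c^4 - 33*c^3 + 175*c^2 + 200*c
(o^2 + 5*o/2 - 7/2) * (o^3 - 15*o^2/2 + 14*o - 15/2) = o^5 - 5*o^4 - 33*o^3/4 + 215*o^2/4 - 271*o/4 + 105/4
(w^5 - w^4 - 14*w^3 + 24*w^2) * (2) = 2*w^5 - 2*w^4 - 28*w^3 + 48*w^2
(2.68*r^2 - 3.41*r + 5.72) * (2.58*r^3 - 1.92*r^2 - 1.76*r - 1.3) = 6.9144*r^5 - 13.9434*r^4 + 16.588*r^3 - 8.4648*r^2 - 5.6342*r - 7.436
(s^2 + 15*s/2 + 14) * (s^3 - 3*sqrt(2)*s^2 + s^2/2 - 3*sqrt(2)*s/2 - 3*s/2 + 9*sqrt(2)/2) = s^5 - 3*sqrt(2)*s^4 + 8*s^4 - 24*sqrt(2)*s^3 + 65*s^3/4 - 195*sqrt(2)*s^2/4 - 17*s^2/4 - 21*s + 51*sqrt(2)*s/4 + 63*sqrt(2)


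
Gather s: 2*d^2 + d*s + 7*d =2*d^2 + d*s + 7*d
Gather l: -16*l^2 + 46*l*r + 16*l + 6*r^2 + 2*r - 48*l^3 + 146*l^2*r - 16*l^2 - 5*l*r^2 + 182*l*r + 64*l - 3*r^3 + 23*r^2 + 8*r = -48*l^3 + l^2*(146*r - 32) + l*(-5*r^2 + 228*r + 80) - 3*r^3 + 29*r^2 + 10*r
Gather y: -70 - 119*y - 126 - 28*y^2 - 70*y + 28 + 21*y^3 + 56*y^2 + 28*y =21*y^3 + 28*y^2 - 161*y - 168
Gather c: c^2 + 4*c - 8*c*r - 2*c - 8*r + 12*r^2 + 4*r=c^2 + c*(2 - 8*r) + 12*r^2 - 4*r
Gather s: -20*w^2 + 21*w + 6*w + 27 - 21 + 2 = -20*w^2 + 27*w + 8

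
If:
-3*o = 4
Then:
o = -4/3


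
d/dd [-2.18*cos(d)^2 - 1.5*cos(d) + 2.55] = (4.36*cos(d) + 1.5)*sin(d)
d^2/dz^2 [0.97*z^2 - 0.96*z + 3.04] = 1.94000000000000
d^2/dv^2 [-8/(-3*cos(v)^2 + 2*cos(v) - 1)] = 4*(72*sin(v)^4 - 20*sin(v)^2 + 49*cos(v) - 9*cos(3*v) - 56)/(3*sin(v)^2 + 2*cos(v) - 4)^3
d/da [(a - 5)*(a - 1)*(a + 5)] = 3*a^2 - 2*a - 25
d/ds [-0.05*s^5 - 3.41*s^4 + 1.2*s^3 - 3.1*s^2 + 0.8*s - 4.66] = -0.25*s^4 - 13.64*s^3 + 3.6*s^2 - 6.2*s + 0.8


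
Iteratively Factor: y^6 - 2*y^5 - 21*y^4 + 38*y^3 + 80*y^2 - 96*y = (y - 1)*(y^5 - y^4 - 22*y^3 + 16*y^2 + 96*y) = (y - 4)*(y - 1)*(y^4 + 3*y^3 - 10*y^2 - 24*y) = (y - 4)*(y - 3)*(y - 1)*(y^3 + 6*y^2 + 8*y) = y*(y - 4)*(y - 3)*(y - 1)*(y^2 + 6*y + 8) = y*(y - 4)*(y - 3)*(y - 1)*(y + 4)*(y + 2)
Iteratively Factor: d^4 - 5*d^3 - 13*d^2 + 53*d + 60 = (d - 4)*(d^3 - d^2 - 17*d - 15) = (d - 4)*(d + 3)*(d^2 - 4*d - 5) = (d - 5)*(d - 4)*(d + 3)*(d + 1)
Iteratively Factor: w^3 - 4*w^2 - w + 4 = (w - 1)*(w^2 - 3*w - 4) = (w - 1)*(w + 1)*(w - 4)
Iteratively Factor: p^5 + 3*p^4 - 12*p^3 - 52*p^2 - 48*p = (p + 2)*(p^4 + p^3 - 14*p^2 - 24*p) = p*(p + 2)*(p^3 + p^2 - 14*p - 24) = p*(p + 2)^2*(p^2 - p - 12) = p*(p + 2)^2*(p + 3)*(p - 4)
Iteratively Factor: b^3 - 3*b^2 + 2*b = (b - 2)*(b^2 - b) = b*(b - 2)*(b - 1)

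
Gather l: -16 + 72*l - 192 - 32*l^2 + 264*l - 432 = -32*l^2 + 336*l - 640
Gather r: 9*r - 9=9*r - 9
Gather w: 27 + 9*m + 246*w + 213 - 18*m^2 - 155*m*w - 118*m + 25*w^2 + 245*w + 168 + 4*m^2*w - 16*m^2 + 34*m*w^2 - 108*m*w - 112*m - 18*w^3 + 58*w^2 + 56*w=-34*m^2 - 221*m - 18*w^3 + w^2*(34*m + 83) + w*(4*m^2 - 263*m + 547) + 408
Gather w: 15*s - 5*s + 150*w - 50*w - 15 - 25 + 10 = 10*s + 100*w - 30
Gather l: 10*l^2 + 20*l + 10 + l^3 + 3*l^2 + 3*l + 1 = l^3 + 13*l^2 + 23*l + 11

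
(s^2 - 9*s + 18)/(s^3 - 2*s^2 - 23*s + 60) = (s - 6)/(s^2 + s - 20)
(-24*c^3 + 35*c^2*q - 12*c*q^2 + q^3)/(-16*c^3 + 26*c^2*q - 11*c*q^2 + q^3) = (-3*c + q)/(-2*c + q)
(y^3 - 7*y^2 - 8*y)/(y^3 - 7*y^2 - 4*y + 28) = y*(y^2 - 7*y - 8)/(y^3 - 7*y^2 - 4*y + 28)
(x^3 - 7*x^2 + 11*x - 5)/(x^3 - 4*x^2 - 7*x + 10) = (x - 1)/(x + 2)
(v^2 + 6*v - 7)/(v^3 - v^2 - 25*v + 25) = (v + 7)/(v^2 - 25)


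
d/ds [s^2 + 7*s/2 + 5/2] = 2*s + 7/2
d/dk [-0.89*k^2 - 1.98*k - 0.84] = -1.78*k - 1.98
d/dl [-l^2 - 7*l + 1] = -2*l - 7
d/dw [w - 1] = 1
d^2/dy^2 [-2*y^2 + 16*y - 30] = -4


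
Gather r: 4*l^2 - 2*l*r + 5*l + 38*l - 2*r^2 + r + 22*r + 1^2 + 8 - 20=4*l^2 + 43*l - 2*r^2 + r*(23 - 2*l) - 11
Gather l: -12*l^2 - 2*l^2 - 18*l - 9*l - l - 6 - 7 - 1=-14*l^2 - 28*l - 14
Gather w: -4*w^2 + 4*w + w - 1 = -4*w^2 + 5*w - 1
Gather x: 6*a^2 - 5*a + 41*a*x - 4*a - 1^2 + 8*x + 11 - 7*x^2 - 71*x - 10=6*a^2 - 9*a - 7*x^2 + x*(41*a - 63)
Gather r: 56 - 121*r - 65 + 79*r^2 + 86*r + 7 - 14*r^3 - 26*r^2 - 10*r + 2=-14*r^3 + 53*r^2 - 45*r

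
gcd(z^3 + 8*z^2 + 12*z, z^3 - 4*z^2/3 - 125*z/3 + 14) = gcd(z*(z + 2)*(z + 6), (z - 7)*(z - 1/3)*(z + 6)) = z + 6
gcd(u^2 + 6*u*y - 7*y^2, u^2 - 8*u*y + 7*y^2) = -u + y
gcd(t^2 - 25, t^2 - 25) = t^2 - 25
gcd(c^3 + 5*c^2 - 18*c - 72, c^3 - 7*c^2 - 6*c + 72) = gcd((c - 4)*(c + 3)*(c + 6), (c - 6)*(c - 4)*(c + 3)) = c^2 - c - 12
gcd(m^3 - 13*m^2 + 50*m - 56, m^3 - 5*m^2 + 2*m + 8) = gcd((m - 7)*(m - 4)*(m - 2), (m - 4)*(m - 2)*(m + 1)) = m^2 - 6*m + 8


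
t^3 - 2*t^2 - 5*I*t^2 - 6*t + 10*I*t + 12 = (t - 2)*(t - 3*I)*(t - 2*I)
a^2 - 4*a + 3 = (a - 3)*(a - 1)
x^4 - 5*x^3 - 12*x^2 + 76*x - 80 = (x - 5)*(x - 2)^2*(x + 4)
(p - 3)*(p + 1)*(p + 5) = p^3 + 3*p^2 - 13*p - 15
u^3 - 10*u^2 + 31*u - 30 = (u - 5)*(u - 3)*(u - 2)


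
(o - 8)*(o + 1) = o^2 - 7*o - 8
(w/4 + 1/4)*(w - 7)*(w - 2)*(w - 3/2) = w^4/4 - 19*w^3/8 + 17*w^2/4 + 13*w/8 - 21/4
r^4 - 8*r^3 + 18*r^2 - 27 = (r - 3)^3*(r + 1)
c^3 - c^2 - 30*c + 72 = (c - 4)*(c - 3)*(c + 6)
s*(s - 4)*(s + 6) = s^3 + 2*s^2 - 24*s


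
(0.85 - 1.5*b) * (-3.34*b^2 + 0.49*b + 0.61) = 5.01*b^3 - 3.574*b^2 - 0.4985*b + 0.5185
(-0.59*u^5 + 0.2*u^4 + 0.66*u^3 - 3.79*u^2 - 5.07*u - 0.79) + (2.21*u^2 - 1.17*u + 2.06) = -0.59*u^5 + 0.2*u^4 + 0.66*u^3 - 1.58*u^2 - 6.24*u + 1.27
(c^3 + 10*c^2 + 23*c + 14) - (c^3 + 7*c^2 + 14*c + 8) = 3*c^2 + 9*c + 6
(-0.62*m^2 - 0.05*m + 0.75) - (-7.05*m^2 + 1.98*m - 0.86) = 6.43*m^2 - 2.03*m + 1.61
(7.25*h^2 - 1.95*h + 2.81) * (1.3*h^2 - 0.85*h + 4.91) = 9.425*h^4 - 8.6975*h^3 + 40.908*h^2 - 11.963*h + 13.7971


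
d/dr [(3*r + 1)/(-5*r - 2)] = -1/(5*r + 2)^2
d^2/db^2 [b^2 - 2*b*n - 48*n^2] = 2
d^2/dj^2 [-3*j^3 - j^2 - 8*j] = -18*j - 2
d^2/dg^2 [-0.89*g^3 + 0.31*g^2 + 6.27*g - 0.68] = 0.62 - 5.34*g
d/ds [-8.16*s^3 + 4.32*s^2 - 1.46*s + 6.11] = -24.48*s^2 + 8.64*s - 1.46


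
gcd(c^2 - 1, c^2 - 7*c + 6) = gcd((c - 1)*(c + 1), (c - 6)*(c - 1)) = c - 1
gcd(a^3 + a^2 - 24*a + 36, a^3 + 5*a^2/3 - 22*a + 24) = a^2 + 3*a - 18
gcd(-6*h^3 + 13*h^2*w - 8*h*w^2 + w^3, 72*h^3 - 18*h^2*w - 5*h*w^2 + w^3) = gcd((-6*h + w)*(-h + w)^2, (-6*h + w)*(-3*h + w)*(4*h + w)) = -6*h + w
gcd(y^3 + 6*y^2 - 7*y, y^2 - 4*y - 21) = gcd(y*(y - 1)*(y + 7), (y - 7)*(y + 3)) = 1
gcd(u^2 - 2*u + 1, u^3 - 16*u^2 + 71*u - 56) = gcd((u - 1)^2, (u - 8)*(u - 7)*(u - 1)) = u - 1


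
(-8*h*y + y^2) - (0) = -8*h*y + y^2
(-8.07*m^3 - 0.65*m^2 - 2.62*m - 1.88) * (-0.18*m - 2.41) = 1.4526*m^4 + 19.5657*m^3 + 2.0381*m^2 + 6.6526*m + 4.5308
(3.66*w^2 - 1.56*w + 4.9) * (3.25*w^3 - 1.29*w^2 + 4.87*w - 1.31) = 11.895*w^5 - 9.7914*w^4 + 35.7616*w^3 - 18.7128*w^2 + 25.9066*w - 6.419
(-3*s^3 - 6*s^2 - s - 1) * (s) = -3*s^4 - 6*s^3 - s^2 - s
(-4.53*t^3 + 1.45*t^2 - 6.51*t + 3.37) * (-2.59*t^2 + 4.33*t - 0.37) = 11.7327*t^5 - 23.3704*t^4 + 24.8155*t^3 - 37.4531*t^2 + 17.0008*t - 1.2469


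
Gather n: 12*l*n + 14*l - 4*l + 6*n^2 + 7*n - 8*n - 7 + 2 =10*l + 6*n^2 + n*(12*l - 1) - 5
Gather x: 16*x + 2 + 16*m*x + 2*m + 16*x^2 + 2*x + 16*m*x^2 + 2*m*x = 2*m + x^2*(16*m + 16) + x*(18*m + 18) + 2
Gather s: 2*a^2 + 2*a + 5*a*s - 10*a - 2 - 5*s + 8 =2*a^2 - 8*a + s*(5*a - 5) + 6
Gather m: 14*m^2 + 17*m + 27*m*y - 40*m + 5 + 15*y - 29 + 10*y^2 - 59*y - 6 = 14*m^2 + m*(27*y - 23) + 10*y^2 - 44*y - 30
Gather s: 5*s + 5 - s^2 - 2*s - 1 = -s^2 + 3*s + 4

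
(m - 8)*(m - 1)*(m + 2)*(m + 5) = m^4 - 2*m^3 - 45*m^2 - 34*m + 80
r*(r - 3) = r^2 - 3*r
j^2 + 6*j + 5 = (j + 1)*(j + 5)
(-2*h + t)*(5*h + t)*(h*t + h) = -10*h^3*t - 10*h^3 + 3*h^2*t^2 + 3*h^2*t + h*t^3 + h*t^2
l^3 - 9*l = l*(l - 3)*(l + 3)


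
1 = 1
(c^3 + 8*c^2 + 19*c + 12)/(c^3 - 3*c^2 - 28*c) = (c^2 + 4*c + 3)/(c*(c - 7))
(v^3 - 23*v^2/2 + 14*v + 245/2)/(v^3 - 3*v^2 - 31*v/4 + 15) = 2*(v^2 - 14*v + 49)/(2*v^2 - 11*v + 12)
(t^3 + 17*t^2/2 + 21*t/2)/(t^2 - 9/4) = 2*t*(t + 7)/(2*t - 3)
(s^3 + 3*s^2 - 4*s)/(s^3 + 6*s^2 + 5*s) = (s^2 + 3*s - 4)/(s^2 + 6*s + 5)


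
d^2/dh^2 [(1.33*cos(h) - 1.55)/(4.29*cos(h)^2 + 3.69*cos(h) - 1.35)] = (1.71188485174499*(1 - cos(h)^2)^2 - 0.31002331002331*cos(h)^5 + 0.967007351622735*cos(h)^3 + 1.89412081064485*cos(h)^2 - 1.2121850470914*cos(h) - 2.30606645379984)/(1.0*cos(h)^2 + 0.86013986013986*cos(h) - 0.314685314685315)^3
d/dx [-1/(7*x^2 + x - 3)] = (14*x + 1)/(7*x^2 + x - 3)^2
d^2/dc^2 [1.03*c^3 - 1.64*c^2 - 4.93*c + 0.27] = 6.18*c - 3.28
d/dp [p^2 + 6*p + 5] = 2*p + 6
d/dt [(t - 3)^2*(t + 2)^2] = 2*(t - 3)*(t + 2)*(2*t - 1)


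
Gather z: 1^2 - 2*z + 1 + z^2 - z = z^2 - 3*z + 2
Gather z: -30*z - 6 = -30*z - 6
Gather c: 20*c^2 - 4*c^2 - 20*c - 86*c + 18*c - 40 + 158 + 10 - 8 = 16*c^2 - 88*c + 120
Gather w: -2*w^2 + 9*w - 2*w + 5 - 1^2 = -2*w^2 + 7*w + 4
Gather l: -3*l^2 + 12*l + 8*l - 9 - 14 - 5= -3*l^2 + 20*l - 28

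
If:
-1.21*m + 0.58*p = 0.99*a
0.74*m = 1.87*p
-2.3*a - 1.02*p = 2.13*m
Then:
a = 0.00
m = 0.00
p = 0.00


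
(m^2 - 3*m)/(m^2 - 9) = m/(m + 3)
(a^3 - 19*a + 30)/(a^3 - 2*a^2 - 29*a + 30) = (a^2 - 5*a + 6)/(a^2 - 7*a + 6)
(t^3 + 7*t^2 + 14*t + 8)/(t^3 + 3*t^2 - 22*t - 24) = (t^2 + 6*t + 8)/(t^2 + 2*t - 24)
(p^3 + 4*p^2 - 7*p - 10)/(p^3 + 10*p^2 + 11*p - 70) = (p + 1)/(p + 7)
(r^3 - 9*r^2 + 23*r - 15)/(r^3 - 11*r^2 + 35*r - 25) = (r - 3)/(r - 5)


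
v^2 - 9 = (v - 3)*(v + 3)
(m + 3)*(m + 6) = m^2 + 9*m + 18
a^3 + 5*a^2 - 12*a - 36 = (a - 3)*(a + 2)*(a + 6)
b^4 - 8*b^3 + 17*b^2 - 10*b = b*(b - 5)*(b - 2)*(b - 1)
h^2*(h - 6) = h^3 - 6*h^2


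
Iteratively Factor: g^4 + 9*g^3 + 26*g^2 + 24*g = (g)*(g^3 + 9*g^2 + 26*g + 24) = g*(g + 3)*(g^2 + 6*g + 8) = g*(g + 3)*(g + 4)*(g + 2)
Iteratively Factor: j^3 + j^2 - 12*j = (j - 3)*(j^2 + 4*j) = j*(j - 3)*(j + 4)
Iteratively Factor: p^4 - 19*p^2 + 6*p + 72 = (p - 3)*(p^3 + 3*p^2 - 10*p - 24) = (p - 3)*(p + 4)*(p^2 - p - 6) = (p - 3)*(p + 2)*(p + 4)*(p - 3)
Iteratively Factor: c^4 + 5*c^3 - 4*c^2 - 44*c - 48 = (c - 3)*(c^3 + 8*c^2 + 20*c + 16) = (c - 3)*(c + 4)*(c^2 + 4*c + 4) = (c - 3)*(c + 2)*(c + 4)*(c + 2)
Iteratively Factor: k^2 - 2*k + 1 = (k - 1)*(k - 1)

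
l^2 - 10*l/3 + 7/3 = (l - 7/3)*(l - 1)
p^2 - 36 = (p - 6)*(p + 6)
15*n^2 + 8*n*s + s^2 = (3*n + s)*(5*n + s)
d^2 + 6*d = d*(d + 6)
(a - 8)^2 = a^2 - 16*a + 64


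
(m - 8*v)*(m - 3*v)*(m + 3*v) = m^3 - 8*m^2*v - 9*m*v^2 + 72*v^3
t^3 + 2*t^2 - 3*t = t*(t - 1)*(t + 3)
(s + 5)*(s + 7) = s^2 + 12*s + 35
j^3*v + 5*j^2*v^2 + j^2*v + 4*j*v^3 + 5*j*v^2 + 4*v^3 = (j + v)*(j + 4*v)*(j*v + v)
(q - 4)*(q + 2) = q^2 - 2*q - 8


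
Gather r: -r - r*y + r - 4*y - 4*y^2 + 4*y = -r*y - 4*y^2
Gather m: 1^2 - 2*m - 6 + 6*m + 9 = 4*m + 4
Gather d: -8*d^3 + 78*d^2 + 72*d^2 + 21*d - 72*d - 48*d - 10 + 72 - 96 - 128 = -8*d^3 + 150*d^2 - 99*d - 162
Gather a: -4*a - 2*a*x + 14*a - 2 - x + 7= a*(10 - 2*x) - x + 5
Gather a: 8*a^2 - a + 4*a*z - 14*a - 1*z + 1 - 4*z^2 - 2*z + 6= 8*a^2 + a*(4*z - 15) - 4*z^2 - 3*z + 7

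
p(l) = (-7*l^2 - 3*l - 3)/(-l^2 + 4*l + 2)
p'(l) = (-14*l - 3)/(-l^2 + 4*l + 2) + (2*l - 4)*(-7*l^2 - 3*l - 3)/(-l^2 + 4*l + 2)^2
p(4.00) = -63.50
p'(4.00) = -156.50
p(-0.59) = 5.18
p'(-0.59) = 30.45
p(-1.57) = 2.30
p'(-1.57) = -0.37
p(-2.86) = 2.93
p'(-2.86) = -0.48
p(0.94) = -2.46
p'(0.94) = -2.24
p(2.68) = -11.07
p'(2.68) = -10.04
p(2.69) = -11.17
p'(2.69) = -10.15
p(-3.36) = 3.17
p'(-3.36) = -0.44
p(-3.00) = 3.00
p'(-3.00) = -0.47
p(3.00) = -15.00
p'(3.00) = -15.00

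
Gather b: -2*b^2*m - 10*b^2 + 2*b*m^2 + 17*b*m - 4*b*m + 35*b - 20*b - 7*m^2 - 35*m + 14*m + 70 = b^2*(-2*m - 10) + b*(2*m^2 + 13*m + 15) - 7*m^2 - 21*m + 70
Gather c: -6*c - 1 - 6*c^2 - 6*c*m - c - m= -6*c^2 + c*(-6*m - 7) - m - 1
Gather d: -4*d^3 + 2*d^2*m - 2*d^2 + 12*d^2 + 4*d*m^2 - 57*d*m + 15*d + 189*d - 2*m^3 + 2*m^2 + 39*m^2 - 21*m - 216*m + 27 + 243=-4*d^3 + d^2*(2*m + 10) + d*(4*m^2 - 57*m + 204) - 2*m^3 + 41*m^2 - 237*m + 270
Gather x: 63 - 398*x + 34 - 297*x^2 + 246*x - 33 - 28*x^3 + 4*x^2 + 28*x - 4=-28*x^3 - 293*x^2 - 124*x + 60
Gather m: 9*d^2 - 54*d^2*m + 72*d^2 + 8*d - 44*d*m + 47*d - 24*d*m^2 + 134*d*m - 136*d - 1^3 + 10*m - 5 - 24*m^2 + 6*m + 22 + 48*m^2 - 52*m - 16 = 81*d^2 - 81*d + m^2*(24 - 24*d) + m*(-54*d^2 + 90*d - 36)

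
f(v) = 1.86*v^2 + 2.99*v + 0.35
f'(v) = 3.72*v + 2.99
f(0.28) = 1.33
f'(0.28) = 4.03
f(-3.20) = 9.83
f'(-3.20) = -8.91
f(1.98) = 13.56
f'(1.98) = 10.36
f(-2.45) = 4.19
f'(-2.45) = -6.12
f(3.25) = 29.71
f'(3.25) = 15.08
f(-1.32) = -0.36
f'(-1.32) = -1.92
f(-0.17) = -0.10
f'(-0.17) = 2.36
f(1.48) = 8.85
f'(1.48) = 8.50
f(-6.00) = 49.37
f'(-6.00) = -19.33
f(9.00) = 177.92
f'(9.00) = 36.47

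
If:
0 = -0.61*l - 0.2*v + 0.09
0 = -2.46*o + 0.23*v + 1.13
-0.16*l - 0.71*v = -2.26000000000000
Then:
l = -0.97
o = 0.78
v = 3.40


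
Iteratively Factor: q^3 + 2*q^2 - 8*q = (q)*(q^2 + 2*q - 8) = q*(q - 2)*(q + 4)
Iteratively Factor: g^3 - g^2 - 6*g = (g + 2)*(g^2 - 3*g) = (g - 3)*(g + 2)*(g)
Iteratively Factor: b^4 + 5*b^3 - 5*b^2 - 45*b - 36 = (b - 3)*(b^3 + 8*b^2 + 19*b + 12) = (b - 3)*(b + 1)*(b^2 + 7*b + 12) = (b - 3)*(b + 1)*(b + 3)*(b + 4)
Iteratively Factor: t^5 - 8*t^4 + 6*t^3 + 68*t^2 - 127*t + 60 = (t - 1)*(t^4 - 7*t^3 - t^2 + 67*t - 60) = (t - 5)*(t - 1)*(t^3 - 2*t^2 - 11*t + 12) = (t - 5)*(t - 1)*(t + 3)*(t^2 - 5*t + 4) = (t - 5)*(t - 1)^2*(t + 3)*(t - 4)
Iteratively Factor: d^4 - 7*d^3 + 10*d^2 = (d)*(d^3 - 7*d^2 + 10*d) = d^2*(d^2 - 7*d + 10) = d^2*(d - 2)*(d - 5)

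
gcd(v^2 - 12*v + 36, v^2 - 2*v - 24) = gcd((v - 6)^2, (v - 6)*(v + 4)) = v - 6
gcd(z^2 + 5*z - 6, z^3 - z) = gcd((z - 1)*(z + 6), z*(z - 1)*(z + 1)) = z - 1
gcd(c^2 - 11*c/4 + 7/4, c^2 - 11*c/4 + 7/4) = c^2 - 11*c/4 + 7/4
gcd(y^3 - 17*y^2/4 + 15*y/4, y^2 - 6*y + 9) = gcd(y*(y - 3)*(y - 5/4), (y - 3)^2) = y - 3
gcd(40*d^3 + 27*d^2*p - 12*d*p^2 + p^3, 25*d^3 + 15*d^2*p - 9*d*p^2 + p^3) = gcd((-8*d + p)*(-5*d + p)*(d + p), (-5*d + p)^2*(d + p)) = -5*d^2 - 4*d*p + p^2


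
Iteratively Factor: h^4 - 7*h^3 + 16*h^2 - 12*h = (h - 2)*(h^3 - 5*h^2 + 6*h) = h*(h - 2)*(h^2 - 5*h + 6) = h*(h - 3)*(h - 2)*(h - 2)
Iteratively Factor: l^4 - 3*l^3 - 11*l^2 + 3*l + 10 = (l + 2)*(l^3 - 5*l^2 - l + 5) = (l + 1)*(l + 2)*(l^2 - 6*l + 5) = (l - 5)*(l + 1)*(l + 2)*(l - 1)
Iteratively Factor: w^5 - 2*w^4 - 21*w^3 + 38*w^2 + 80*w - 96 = (w + 2)*(w^4 - 4*w^3 - 13*w^2 + 64*w - 48) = (w - 4)*(w + 2)*(w^3 - 13*w + 12) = (w - 4)*(w - 3)*(w + 2)*(w^2 + 3*w - 4) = (w - 4)*(w - 3)*(w - 1)*(w + 2)*(w + 4)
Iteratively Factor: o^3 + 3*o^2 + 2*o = (o)*(o^2 + 3*o + 2) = o*(o + 2)*(o + 1)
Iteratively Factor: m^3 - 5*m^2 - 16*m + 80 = (m + 4)*(m^2 - 9*m + 20) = (m - 4)*(m + 4)*(m - 5)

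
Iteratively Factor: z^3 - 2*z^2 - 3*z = (z)*(z^2 - 2*z - 3) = z*(z + 1)*(z - 3)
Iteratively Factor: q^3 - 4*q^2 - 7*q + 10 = (q - 5)*(q^2 + q - 2) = (q - 5)*(q + 2)*(q - 1)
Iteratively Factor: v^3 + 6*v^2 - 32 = (v - 2)*(v^2 + 8*v + 16) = (v - 2)*(v + 4)*(v + 4)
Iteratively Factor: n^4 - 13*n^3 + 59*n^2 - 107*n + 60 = (n - 4)*(n^3 - 9*n^2 + 23*n - 15) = (n - 4)*(n - 3)*(n^2 - 6*n + 5) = (n - 4)*(n - 3)*(n - 1)*(n - 5)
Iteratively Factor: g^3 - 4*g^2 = (g - 4)*(g^2) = g*(g - 4)*(g)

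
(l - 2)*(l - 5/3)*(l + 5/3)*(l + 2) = l^4 - 61*l^2/9 + 100/9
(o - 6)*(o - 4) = o^2 - 10*o + 24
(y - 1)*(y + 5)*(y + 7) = y^3 + 11*y^2 + 23*y - 35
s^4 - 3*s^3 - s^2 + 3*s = s*(s - 3)*(s - 1)*(s + 1)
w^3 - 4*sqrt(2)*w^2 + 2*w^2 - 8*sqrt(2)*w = w*(w + 2)*(w - 4*sqrt(2))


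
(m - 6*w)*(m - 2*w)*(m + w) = m^3 - 7*m^2*w + 4*m*w^2 + 12*w^3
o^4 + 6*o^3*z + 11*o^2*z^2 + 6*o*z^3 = o*(o + z)*(o + 2*z)*(o + 3*z)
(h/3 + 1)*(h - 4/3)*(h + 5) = h^3/3 + 20*h^2/9 + 13*h/9 - 20/3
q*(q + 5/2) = q^2 + 5*q/2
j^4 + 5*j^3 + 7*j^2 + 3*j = j*(j + 1)^2*(j + 3)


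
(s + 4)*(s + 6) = s^2 + 10*s + 24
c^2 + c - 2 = (c - 1)*(c + 2)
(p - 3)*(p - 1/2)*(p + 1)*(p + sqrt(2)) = p^4 - 5*p^3/2 + sqrt(2)*p^3 - 5*sqrt(2)*p^2/2 - 2*p^2 - 2*sqrt(2)*p + 3*p/2 + 3*sqrt(2)/2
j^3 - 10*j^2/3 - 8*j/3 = j*(j - 4)*(j + 2/3)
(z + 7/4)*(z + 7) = z^2 + 35*z/4 + 49/4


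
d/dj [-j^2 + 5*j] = 5 - 2*j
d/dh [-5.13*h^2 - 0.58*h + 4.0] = -10.26*h - 0.58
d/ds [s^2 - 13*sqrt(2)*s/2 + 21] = 2*s - 13*sqrt(2)/2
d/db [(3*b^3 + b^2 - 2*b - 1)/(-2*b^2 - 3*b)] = (-6*b^4 - 18*b^3 - 7*b^2 - 4*b - 3)/(b^2*(4*b^2 + 12*b + 9))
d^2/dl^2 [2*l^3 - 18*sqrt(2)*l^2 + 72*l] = 12*l - 36*sqrt(2)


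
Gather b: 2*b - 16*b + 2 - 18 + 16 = -14*b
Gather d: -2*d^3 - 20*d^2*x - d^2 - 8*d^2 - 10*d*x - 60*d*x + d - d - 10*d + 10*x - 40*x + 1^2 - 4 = -2*d^3 + d^2*(-20*x - 9) + d*(-70*x - 10) - 30*x - 3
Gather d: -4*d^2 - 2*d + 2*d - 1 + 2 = 1 - 4*d^2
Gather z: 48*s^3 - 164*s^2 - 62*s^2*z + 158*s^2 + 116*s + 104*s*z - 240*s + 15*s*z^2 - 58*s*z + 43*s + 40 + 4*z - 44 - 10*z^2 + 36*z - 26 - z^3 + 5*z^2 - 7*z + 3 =48*s^3 - 6*s^2 - 81*s - z^3 + z^2*(15*s - 5) + z*(-62*s^2 + 46*s + 33) - 27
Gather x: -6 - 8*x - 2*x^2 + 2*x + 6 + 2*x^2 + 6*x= 0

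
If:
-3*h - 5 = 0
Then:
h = -5/3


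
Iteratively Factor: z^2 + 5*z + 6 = (z + 2)*(z + 3)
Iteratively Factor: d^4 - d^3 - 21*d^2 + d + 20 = (d + 1)*(d^3 - 2*d^2 - 19*d + 20) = (d - 5)*(d + 1)*(d^2 + 3*d - 4) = (d - 5)*(d - 1)*(d + 1)*(d + 4)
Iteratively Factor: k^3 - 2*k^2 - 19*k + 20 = (k - 1)*(k^2 - k - 20) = (k - 1)*(k + 4)*(k - 5)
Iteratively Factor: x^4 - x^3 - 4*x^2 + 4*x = (x)*(x^3 - x^2 - 4*x + 4) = x*(x - 1)*(x^2 - 4) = x*(x - 2)*(x - 1)*(x + 2)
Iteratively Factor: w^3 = (w)*(w^2) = w^2*(w)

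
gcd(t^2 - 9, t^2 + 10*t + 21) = t + 3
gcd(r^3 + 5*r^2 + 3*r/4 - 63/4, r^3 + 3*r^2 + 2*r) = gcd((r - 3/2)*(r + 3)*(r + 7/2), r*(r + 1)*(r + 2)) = 1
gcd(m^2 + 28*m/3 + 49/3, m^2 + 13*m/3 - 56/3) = m + 7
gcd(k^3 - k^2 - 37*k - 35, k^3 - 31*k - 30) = k^2 + 6*k + 5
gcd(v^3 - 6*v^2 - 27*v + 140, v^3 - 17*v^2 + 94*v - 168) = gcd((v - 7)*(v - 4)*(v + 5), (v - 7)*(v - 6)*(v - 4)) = v^2 - 11*v + 28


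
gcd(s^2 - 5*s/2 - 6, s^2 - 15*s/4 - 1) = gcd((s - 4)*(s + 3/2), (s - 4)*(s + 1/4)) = s - 4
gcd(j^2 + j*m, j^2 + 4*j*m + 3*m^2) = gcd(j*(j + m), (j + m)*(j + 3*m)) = j + m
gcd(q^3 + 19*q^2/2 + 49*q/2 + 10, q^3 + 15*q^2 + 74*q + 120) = q^2 + 9*q + 20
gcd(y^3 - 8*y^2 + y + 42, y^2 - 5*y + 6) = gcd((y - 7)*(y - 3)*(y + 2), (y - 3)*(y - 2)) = y - 3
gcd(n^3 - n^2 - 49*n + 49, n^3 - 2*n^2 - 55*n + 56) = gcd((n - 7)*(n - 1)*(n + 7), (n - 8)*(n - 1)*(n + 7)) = n^2 + 6*n - 7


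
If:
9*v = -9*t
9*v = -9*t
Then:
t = -v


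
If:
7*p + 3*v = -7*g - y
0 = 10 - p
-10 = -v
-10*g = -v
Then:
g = 1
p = 10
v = 10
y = -107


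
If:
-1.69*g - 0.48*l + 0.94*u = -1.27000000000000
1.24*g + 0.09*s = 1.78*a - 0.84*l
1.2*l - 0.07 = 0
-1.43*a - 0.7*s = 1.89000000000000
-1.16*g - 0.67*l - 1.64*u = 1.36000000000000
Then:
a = 0.02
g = 0.19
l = 0.06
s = -2.74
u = -0.99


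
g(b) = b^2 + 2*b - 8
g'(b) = 2*b + 2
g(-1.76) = -8.42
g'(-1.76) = -1.52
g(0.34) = -7.20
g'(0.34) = 2.68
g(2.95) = 6.60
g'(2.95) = 7.90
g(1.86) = -0.82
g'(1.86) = 5.72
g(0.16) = -7.65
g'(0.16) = 2.32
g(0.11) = -7.77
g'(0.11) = 2.22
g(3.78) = 13.85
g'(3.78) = 9.56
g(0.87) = -5.50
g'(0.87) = 3.74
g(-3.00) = -5.00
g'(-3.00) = -4.00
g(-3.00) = -5.00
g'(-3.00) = -4.00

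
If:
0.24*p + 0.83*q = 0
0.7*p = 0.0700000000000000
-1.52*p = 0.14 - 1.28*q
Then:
No Solution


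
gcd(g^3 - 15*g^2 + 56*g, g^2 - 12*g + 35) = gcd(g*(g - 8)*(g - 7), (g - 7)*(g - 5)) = g - 7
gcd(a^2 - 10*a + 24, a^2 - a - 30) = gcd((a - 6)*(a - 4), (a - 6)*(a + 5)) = a - 6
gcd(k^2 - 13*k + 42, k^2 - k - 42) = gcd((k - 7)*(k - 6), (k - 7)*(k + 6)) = k - 7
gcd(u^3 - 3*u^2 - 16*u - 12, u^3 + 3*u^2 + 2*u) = u^2 + 3*u + 2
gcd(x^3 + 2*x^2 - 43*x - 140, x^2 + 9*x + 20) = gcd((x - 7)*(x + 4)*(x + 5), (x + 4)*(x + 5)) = x^2 + 9*x + 20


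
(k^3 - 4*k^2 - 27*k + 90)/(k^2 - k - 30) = k - 3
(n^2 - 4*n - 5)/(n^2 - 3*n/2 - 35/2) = 2*(n + 1)/(2*n + 7)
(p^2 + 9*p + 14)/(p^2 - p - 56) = (p + 2)/(p - 8)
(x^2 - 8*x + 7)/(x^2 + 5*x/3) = 3*(x^2 - 8*x + 7)/(x*(3*x + 5))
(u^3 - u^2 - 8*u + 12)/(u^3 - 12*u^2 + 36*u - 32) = (u + 3)/(u - 8)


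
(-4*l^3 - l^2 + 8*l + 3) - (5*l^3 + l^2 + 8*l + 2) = -9*l^3 - 2*l^2 + 1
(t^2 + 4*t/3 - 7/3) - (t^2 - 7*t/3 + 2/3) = 11*t/3 - 3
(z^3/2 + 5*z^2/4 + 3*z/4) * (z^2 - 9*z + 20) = z^5/2 - 13*z^4/4 - z^3/2 + 73*z^2/4 + 15*z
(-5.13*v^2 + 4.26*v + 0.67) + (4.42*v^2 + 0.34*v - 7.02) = -0.71*v^2 + 4.6*v - 6.35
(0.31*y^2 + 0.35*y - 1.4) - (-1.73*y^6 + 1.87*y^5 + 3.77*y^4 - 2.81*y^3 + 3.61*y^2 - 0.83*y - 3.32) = 1.73*y^6 - 1.87*y^5 - 3.77*y^4 + 2.81*y^3 - 3.3*y^2 + 1.18*y + 1.92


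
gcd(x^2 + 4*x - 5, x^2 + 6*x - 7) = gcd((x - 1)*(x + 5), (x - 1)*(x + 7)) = x - 1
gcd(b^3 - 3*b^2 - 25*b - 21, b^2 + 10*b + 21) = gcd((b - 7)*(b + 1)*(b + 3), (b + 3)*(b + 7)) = b + 3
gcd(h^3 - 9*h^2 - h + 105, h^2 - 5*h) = h - 5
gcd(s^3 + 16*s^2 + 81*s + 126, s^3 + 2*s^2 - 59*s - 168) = s^2 + 10*s + 21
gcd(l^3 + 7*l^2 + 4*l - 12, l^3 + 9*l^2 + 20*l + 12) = l^2 + 8*l + 12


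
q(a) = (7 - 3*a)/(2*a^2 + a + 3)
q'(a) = (7 - 3*a)*(-4*a - 1)/(2*a^2 + a + 3)^2 - 3/(2*a^2 + a + 3)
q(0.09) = 2.17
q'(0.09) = -1.91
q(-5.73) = 0.38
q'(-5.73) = 0.09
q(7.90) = -0.12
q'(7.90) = 0.01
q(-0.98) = 2.52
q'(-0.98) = 1.11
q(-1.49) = 1.93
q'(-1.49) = 1.10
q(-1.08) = 2.41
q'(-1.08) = 1.17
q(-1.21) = 2.25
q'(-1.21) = 1.20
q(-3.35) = 0.77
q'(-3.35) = 0.30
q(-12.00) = 0.15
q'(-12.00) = 0.02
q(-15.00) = 0.12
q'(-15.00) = 0.01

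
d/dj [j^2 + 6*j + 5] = 2*j + 6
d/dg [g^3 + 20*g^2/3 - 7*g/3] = 3*g^2 + 40*g/3 - 7/3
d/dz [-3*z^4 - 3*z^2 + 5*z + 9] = -12*z^3 - 6*z + 5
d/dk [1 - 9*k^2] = -18*k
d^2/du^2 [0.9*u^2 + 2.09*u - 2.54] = 1.80000000000000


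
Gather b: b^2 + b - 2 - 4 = b^2 + b - 6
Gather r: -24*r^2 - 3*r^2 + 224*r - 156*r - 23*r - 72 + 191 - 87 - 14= -27*r^2 + 45*r + 18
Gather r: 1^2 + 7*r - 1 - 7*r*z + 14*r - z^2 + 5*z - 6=r*(21 - 7*z) - z^2 + 5*z - 6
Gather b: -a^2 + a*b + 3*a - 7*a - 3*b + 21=-a^2 - 4*a + b*(a - 3) + 21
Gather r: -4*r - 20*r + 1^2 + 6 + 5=12 - 24*r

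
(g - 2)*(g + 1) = g^2 - g - 2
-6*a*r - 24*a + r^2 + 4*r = (-6*a + r)*(r + 4)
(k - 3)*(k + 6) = k^2 + 3*k - 18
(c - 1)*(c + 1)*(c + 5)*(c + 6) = c^4 + 11*c^3 + 29*c^2 - 11*c - 30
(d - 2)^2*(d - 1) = d^3 - 5*d^2 + 8*d - 4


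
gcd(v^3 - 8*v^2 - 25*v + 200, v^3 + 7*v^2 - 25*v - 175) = v^2 - 25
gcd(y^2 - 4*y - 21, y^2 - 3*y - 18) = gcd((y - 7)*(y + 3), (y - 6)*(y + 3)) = y + 3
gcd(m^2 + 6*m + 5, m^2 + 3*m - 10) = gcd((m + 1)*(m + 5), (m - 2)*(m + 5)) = m + 5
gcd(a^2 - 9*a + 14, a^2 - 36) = 1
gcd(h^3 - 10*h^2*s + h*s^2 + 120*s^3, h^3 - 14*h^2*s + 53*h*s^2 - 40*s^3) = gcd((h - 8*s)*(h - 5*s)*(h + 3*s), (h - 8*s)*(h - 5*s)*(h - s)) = h^2 - 13*h*s + 40*s^2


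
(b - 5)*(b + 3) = b^2 - 2*b - 15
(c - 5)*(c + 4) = c^2 - c - 20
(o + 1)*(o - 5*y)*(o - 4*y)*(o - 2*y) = o^4 - 11*o^3*y + o^3 + 38*o^2*y^2 - 11*o^2*y - 40*o*y^3 + 38*o*y^2 - 40*y^3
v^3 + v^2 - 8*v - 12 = (v - 3)*(v + 2)^2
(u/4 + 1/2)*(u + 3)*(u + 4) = u^3/4 + 9*u^2/4 + 13*u/2 + 6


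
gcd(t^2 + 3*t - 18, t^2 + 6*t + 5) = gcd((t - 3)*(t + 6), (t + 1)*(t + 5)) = 1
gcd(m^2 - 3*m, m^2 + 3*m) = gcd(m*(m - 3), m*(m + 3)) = m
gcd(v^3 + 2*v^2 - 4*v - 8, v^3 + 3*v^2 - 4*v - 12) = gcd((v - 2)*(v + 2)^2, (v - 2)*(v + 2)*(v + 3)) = v^2 - 4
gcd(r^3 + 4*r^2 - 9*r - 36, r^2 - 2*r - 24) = r + 4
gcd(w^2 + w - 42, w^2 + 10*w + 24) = 1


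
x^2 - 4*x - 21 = (x - 7)*(x + 3)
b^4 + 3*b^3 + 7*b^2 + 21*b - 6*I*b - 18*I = (b + 3)*(b - 2*I)*(b - I)*(b + 3*I)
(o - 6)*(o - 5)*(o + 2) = o^3 - 9*o^2 + 8*o + 60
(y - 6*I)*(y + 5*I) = y^2 - I*y + 30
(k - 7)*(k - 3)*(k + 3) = k^3 - 7*k^2 - 9*k + 63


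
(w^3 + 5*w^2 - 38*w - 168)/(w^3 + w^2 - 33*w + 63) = (w^2 - 2*w - 24)/(w^2 - 6*w + 9)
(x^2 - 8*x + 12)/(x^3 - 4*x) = (x - 6)/(x*(x + 2))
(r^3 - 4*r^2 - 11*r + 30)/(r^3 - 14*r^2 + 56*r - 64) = (r^2 - 2*r - 15)/(r^2 - 12*r + 32)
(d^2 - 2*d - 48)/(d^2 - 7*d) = (d^2 - 2*d - 48)/(d*(d - 7))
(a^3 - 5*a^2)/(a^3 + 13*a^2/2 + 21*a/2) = 2*a*(a - 5)/(2*a^2 + 13*a + 21)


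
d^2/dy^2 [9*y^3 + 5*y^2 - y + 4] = 54*y + 10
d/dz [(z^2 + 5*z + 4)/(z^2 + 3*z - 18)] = 2*(-z^2 - 22*z - 51)/(z^4 + 6*z^3 - 27*z^2 - 108*z + 324)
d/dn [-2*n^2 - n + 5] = -4*n - 1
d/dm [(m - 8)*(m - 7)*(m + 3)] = 3*m^2 - 24*m + 11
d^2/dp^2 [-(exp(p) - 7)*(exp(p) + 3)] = 4*(1 - exp(p))*exp(p)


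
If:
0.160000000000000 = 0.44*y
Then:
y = 0.36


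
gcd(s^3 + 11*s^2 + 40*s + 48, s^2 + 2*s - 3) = s + 3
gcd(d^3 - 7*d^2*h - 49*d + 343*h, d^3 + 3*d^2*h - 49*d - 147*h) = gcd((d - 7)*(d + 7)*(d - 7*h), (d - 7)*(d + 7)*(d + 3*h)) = d^2 - 49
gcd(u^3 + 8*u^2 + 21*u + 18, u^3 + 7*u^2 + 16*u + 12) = u^2 + 5*u + 6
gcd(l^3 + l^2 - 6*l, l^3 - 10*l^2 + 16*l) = l^2 - 2*l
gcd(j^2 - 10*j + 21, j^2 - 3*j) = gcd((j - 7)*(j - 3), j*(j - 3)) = j - 3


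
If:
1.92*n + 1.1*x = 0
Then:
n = -0.572916666666667*x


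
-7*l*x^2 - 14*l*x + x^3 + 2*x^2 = x*(-7*l + x)*(x + 2)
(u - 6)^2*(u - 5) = u^3 - 17*u^2 + 96*u - 180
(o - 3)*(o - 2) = o^2 - 5*o + 6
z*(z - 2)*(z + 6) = z^3 + 4*z^2 - 12*z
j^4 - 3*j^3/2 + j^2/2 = j^2*(j - 1)*(j - 1/2)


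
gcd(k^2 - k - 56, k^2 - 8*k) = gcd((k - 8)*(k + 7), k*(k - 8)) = k - 8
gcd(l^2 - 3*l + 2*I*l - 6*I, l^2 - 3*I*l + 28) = 1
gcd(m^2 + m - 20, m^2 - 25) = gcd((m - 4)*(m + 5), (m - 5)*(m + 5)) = m + 5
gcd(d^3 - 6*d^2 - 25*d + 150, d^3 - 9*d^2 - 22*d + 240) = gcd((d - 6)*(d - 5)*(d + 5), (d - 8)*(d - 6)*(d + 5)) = d^2 - d - 30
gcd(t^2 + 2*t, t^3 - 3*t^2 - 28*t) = t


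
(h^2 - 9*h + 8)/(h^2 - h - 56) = (h - 1)/(h + 7)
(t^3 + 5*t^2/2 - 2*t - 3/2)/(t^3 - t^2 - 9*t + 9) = (t + 1/2)/(t - 3)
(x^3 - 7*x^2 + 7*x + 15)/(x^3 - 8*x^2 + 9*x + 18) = (x - 5)/(x - 6)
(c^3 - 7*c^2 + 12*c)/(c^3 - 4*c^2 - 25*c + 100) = c*(c - 3)/(c^2 - 25)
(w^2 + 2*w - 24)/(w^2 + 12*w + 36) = (w - 4)/(w + 6)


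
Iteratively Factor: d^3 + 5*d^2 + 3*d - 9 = (d + 3)*(d^2 + 2*d - 3) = (d + 3)^2*(d - 1)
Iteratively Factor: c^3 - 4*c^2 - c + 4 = (c - 1)*(c^2 - 3*c - 4) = (c - 1)*(c + 1)*(c - 4)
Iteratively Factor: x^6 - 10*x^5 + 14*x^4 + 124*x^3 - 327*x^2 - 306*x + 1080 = (x - 4)*(x^5 - 6*x^4 - 10*x^3 + 84*x^2 + 9*x - 270) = (x - 5)*(x - 4)*(x^4 - x^3 - 15*x^2 + 9*x + 54) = (x - 5)*(x - 4)*(x + 3)*(x^3 - 4*x^2 - 3*x + 18) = (x - 5)*(x - 4)*(x - 3)*(x + 3)*(x^2 - x - 6) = (x - 5)*(x - 4)*(x - 3)*(x + 2)*(x + 3)*(x - 3)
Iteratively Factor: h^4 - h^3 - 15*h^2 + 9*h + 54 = (h - 3)*(h^3 + 2*h^2 - 9*h - 18) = (h - 3)^2*(h^2 + 5*h + 6) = (h - 3)^2*(h + 3)*(h + 2)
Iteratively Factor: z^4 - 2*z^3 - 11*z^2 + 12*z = (z + 3)*(z^3 - 5*z^2 + 4*z) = (z - 1)*(z + 3)*(z^2 - 4*z) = (z - 4)*(z - 1)*(z + 3)*(z)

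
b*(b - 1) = b^2 - b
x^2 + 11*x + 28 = (x + 4)*(x + 7)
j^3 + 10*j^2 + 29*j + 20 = (j + 1)*(j + 4)*(j + 5)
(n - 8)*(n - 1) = n^2 - 9*n + 8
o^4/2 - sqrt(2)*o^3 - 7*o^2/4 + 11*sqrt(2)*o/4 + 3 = (o/2 + sqrt(2)/2)*(o - 2*sqrt(2))*(o - 3*sqrt(2)/2)*(o + sqrt(2)/2)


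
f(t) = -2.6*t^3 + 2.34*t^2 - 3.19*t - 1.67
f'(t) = -7.8*t^2 + 4.68*t - 3.19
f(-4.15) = 237.70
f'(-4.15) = -156.95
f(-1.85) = 28.70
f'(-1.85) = -38.54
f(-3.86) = 195.04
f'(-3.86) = -137.47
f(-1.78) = 26.09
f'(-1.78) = -36.23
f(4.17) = -162.81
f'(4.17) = -119.31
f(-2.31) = 50.23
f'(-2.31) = -55.62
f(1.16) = -6.28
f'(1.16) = -8.26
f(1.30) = -7.57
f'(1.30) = -10.29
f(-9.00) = 2111.98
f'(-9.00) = -677.11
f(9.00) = -1736.24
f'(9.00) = -592.87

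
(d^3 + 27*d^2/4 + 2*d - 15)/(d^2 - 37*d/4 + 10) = (d^2 + 8*d + 12)/(d - 8)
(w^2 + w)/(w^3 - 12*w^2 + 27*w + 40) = w/(w^2 - 13*w + 40)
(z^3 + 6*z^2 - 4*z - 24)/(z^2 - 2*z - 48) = (z^2 - 4)/(z - 8)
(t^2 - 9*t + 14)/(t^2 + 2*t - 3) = (t^2 - 9*t + 14)/(t^2 + 2*t - 3)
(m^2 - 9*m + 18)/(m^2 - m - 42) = (-m^2 + 9*m - 18)/(-m^2 + m + 42)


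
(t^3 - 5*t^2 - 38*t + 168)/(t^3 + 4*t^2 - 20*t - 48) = (t - 7)/(t + 2)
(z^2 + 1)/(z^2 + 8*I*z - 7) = (z - I)/(z + 7*I)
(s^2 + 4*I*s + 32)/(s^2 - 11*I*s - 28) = (s + 8*I)/(s - 7*I)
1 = 1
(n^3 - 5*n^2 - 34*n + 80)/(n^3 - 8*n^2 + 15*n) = (n^3 - 5*n^2 - 34*n + 80)/(n*(n^2 - 8*n + 15))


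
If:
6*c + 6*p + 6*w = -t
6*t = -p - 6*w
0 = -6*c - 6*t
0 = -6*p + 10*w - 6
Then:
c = 90/403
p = -198/403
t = -90/403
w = 123/403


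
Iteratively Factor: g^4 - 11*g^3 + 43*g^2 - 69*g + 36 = (g - 3)*(g^3 - 8*g^2 + 19*g - 12) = (g - 3)*(g - 1)*(g^2 - 7*g + 12) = (g - 4)*(g - 3)*(g - 1)*(g - 3)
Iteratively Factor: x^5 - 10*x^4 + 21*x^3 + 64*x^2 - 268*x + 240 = (x - 2)*(x^4 - 8*x^3 + 5*x^2 + 74*x - 120) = (x - 2)^2*(x^3 - 6*x^2 - 7*x + 60) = (x - 4)*(x - 2)^2*(x^2 - 2*x - 15) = (x - 5)*(x - 4)*(x - 2)^2*(x + 3)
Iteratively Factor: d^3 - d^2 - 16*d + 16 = (d - 1)*(d^2 - 16) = (d - 1)*(d + 4)*(d - 4)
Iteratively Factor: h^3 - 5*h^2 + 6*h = (h - 2)*(h^2 - 3*h) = (h - 3)*(h - 2)*(h)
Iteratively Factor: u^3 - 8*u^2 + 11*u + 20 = (u + 1)*(u^2 - 9*u + 20) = (u - 5)*(u + 1)*(u - 4)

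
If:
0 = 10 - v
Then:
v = 10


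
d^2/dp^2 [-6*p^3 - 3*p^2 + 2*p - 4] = -36*p - 6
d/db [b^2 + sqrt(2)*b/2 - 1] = 2*b + sqrt(2)/2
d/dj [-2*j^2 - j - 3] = -4*j - 1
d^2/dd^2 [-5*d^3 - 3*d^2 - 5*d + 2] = -30*d - 6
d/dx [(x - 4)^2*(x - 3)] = (x - 4)*(3*x - 10)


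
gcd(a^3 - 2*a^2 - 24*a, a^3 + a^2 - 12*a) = a^2 + 4*a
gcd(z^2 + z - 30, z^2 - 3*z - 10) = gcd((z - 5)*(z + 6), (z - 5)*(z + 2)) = z - 5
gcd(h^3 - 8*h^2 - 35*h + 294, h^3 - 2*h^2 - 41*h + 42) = h^2 - h - 42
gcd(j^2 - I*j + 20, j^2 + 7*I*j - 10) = 1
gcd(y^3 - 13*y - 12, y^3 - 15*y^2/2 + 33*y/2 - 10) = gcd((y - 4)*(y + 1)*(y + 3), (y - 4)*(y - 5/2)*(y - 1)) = y - 4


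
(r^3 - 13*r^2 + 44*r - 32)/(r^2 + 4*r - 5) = (r^2 - 12*r + 32)/(r + 5)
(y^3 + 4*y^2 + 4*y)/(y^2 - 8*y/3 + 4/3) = 3*y*(y^2 + 4*y + 4)/(3*y^2 - 8*y + 4)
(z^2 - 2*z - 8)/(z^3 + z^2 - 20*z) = (z + 2)/(z*(z + 5))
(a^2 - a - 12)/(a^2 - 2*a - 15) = (a - 4)/(a - 5)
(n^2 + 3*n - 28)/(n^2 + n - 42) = (n - 4)/(n - 6)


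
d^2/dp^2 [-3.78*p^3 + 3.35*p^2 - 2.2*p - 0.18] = 6.7 - 22.68*p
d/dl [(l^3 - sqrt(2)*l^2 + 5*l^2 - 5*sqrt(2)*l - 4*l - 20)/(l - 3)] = (2*l^3 - 4*l^2 - sqrt(2)*l^2 - 30*l + 6*sqrt(2)*l + 15*sqrt(2) + 32)/(l^2 - 6*l + 9)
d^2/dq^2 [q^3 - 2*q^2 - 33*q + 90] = 6*q - 4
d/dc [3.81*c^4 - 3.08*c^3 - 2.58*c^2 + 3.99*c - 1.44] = 15.24*c^3 - 9.24*c^2 - 5.16*c + 3.99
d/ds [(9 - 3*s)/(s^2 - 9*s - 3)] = 3*(s^2 - 6*s + 30)/(s^4 - 18*s^3 + 75*s^2 + 54*s + 9)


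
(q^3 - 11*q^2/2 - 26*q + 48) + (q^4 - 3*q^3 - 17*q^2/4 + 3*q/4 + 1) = q^4 - 2*q^3 - 39*q^2/4 - 101*q/4 + 49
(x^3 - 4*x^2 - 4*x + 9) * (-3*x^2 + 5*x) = -3*x^5 + 17*x^4 - 8*x^3 - 47*x^2 + 45*x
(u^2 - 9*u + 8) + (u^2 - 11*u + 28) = 2*u^2 - 20*u + 36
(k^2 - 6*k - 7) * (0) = 0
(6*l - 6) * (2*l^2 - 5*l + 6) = 12*l^3 - 42*l^2 + 66*l - 36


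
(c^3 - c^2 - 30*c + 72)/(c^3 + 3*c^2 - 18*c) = (c - 4)/c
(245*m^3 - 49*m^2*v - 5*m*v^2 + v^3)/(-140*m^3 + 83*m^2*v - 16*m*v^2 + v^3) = (7*m + v)/(-4*m + v)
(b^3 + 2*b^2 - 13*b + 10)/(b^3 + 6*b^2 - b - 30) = (b - 1)/(b + 3)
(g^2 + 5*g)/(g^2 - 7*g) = (g + 5)/(g - 7)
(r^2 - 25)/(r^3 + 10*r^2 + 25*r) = (r - 5)/(r*(r + 5))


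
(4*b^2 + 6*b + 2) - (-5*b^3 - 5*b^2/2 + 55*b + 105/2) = 5*b^3 + 13*b^2/2 - 49*b - 101/2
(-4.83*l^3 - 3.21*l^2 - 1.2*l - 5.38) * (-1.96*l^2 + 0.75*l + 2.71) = 9.4668*l^5 + 2.6691*l^4 - 13.1448*l^3 + 0.9457*l^2 - 7.287*l - 14.5798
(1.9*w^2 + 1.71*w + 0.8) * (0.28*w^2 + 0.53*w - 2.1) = 0.532*w^4 + 1.4858*w^3 - 2.8597*w^2 - 3.167*w - 1.68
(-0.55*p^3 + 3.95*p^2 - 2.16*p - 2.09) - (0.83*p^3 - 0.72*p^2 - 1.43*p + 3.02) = -1.38*p^3 + 4.67*p^2 - 0.73*p - 5.11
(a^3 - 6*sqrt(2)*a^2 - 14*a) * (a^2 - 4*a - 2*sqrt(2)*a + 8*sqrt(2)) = a^5 - 8*sqrt(2)*a^4 - 4*a^4 + 10*a^3 + 32*sqrt(2)*a^3 - 40*a^2 + 28*sqrt(2)*a^2 - 112*sqrt(2)*a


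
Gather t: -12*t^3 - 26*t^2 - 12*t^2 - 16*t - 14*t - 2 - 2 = -12*t^3 - 38*t^2 - 30*t - 4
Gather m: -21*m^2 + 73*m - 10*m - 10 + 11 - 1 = -21*m^2 + 63*m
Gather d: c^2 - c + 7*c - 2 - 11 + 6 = c^2 + 6*c - 7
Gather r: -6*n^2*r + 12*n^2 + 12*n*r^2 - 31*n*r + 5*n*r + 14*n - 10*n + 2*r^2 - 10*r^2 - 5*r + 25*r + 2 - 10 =12*n^2 + 4*n + r^2*(12*n - 8) + r*(-6*n^2 - 26*n + 20) - 8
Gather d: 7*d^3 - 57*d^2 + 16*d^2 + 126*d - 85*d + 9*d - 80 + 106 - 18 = 7*d^3 - 41*d^2 + 50*d + 8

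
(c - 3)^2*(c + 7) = c^3 + c^2 - 33*c + 63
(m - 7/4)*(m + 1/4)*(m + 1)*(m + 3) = m^4 + 5*m^3/2 - 55*m^2/16 - 25*m/4 - 21/16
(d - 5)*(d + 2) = d^2 - 3*d - 10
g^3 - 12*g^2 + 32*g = g*(g - 8)*(g - 4)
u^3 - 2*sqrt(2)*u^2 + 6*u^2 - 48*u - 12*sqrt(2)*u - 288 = (u + 6)*(u - 6*sqrt(2))*(u + 4*sqrt(2))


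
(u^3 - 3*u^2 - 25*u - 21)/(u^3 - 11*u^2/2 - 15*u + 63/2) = 2*(u + 1)/(2*u - 3)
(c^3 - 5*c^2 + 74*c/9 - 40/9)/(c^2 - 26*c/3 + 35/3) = (3*c^2 - 10*c + 8)/(3*(c - 7))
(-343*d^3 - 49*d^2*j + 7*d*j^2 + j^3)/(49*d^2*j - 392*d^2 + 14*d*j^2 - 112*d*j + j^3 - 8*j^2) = (-7*d + j)/(j - 8)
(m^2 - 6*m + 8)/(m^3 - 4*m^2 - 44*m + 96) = (m - 4)/(m^2 - 2*m - 48)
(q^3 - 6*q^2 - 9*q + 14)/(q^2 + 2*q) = q - 8 + 7/q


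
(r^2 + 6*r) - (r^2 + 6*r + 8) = -8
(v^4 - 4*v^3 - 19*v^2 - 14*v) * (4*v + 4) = 4*v^5 - 12*v^4 - 92*v^3 - 132*v^2 - 56*v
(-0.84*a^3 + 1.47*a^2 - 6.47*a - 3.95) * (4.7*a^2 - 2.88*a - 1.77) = -3.948*a^5 + 9.3282*a^4 - 33.1558*a^3 - 2.5333*a^2 + 22.8279*a + 6.9915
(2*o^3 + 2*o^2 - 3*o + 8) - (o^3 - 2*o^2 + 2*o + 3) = o^3 + 4*o^2 - 5*o + 5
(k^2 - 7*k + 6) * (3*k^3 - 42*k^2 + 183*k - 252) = 3*k^5 - 63*k^4 + 495*k^3 - 1785*k^2 + 2862*k - 1512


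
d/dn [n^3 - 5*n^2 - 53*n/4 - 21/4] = 3*n^2 - 10*n - 53/4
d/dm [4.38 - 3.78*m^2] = -7.56*m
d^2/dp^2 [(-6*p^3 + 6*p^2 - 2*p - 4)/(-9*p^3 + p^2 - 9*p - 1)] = 8*(-108*p^6 - 243*p^5 + 756*p^4 + 92*p^3 + 255*p^2 - 48*p + 76)/(729*p^9 - 243*p^8 + 2214*p^7 - 244*p^6 + 2160*p^5 + 246*p^4 + 702*p^3 + 240*p^2 + 27*p + 1)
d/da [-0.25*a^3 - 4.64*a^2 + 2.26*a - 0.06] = -0.75*a^2 - 9.28*a + 2.26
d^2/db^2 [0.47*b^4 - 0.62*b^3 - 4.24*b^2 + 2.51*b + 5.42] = 5.64*b^2 - 3.72*b - 8.48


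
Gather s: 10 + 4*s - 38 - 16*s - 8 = -12*s - 36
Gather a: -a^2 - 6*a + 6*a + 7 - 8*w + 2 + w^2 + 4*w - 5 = -a^2 + w^2 - 4*w + 4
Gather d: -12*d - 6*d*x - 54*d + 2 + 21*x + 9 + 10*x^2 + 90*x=d*(-6*x - 66) + 10*x^2 + 111*x + 11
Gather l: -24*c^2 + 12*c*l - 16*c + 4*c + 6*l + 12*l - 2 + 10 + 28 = -24*c^2 - 12*c + l*(12*c + 18) + 36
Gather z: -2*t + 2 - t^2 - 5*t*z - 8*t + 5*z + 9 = -t^2 - 10*t + z*(5 - 5*t) + 11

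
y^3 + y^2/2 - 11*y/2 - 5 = (y - 5/2)*(y + 1)*(y + 2)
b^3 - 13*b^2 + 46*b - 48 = (b - 8)*(b - 3)*(b - 2)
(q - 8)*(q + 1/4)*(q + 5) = q^3 - 11*q^2/4 - 163*q/4 - 10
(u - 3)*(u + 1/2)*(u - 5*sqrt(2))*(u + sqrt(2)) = u^4 - 4*sqrt(2)*u^3 - 5*u^3/2 - 23*u^2/2 + 10*sqrt(2)*u^2 + 6*sqrt(2)*u + 25*u + 15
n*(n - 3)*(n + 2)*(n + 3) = n^4 + 2*n^3 - 9*n^2 - 18*n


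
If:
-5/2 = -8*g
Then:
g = 5/16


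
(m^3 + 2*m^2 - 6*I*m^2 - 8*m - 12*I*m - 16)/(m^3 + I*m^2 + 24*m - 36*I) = (m^2 + m*(2 - 4*I) - 8*I)/(m^2 + 3*I*m + 18)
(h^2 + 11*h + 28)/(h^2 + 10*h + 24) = (h + 7)/(h + 6)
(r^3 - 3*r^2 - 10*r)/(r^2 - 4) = r*(r - 5)/(r - 2)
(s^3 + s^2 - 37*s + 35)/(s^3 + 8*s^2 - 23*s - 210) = (s - 1)/(s + 6)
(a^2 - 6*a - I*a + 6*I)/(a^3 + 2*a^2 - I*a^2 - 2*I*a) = (a - 6)/(a*(a + 2))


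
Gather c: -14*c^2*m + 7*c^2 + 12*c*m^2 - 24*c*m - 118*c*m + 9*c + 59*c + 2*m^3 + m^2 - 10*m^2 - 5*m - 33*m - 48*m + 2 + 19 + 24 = c^2*(7 - 14*m) + c*(12*m^2 - 142*m + 68) + 2*m^3 - 9*m^2 - 86*m + 45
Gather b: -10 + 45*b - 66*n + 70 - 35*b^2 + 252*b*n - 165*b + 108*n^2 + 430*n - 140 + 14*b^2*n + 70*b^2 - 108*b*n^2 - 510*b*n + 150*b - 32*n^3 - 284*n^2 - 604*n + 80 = b^2*(14*n + 35) + b*(-108*n^2 - 258*n + 30) - 32*n^3 - 176*n^2 - 240*n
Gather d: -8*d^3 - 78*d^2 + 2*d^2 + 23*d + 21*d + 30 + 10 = -8*d^3 - 76*d^2 + 44*d + 40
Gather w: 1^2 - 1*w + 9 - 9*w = 10 - 10*w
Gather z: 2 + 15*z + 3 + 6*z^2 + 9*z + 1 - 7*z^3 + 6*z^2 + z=-7*z^3 + 12*z^2 + 25*z + 6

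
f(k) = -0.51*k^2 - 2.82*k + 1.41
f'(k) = -1.02*k - 2.82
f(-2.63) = 5.30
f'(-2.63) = -0.14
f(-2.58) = 5.29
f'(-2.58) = -0.19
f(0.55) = -0.30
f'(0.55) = -3.38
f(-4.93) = 2.92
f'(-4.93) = 2.21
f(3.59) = -15.29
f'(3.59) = -6.48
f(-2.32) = 5.21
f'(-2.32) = -0.45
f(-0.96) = 3.65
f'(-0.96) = -1.84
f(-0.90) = 3.53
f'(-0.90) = -1.90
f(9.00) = -65.28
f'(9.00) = -12.00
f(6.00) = -33.87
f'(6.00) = -8.94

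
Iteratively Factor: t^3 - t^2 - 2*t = (t - 2)*(t^2 + t) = t*(t - 2)*(t + 1)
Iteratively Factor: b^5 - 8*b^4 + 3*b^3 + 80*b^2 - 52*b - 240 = (b + 2)*(b^4 - 10*b^3 + 23*b^2 + 34*b - 120) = (b - 4)*(b + 2)*(b^3 - 6*b^2 - b + 30) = (b - 5)*(b - 4)*(b + 2)*(b^2 - b - 6) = (b - 5)*(b - 4)*(b - 3)*(b + 2)*(b + 2)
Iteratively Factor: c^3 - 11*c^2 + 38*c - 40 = (c - 5)*(c^2 - 6*c + 8) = (c - 5)*(c - 2)*(c - 4)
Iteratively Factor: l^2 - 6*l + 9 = (l - 3)*(l - 3)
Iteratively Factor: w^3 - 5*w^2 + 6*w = (w)*(w^2 - 5*w + 6) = w*(w - 3)*(w - 2)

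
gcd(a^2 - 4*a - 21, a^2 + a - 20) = 1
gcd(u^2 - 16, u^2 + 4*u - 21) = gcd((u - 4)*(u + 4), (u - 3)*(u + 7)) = 1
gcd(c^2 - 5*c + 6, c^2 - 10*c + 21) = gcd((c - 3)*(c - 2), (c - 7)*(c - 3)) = c - 3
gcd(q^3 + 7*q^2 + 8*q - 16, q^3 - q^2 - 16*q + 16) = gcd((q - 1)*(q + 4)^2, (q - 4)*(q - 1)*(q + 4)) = q^2 + 3*q - 4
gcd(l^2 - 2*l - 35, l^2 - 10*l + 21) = l - 7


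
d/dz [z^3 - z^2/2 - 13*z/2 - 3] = 3*z^2 - z - 13/2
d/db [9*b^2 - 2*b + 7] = 18*b - 2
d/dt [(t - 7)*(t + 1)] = 2*t - 6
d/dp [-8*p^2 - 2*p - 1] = -16*p - 2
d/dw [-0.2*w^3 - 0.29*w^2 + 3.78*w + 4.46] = -0.6*w^2 - 0.58*w + 3.78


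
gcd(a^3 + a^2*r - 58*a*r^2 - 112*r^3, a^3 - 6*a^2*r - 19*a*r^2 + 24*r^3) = -a + 8*r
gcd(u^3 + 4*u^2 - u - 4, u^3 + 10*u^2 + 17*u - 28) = u^2 + 3*u - 4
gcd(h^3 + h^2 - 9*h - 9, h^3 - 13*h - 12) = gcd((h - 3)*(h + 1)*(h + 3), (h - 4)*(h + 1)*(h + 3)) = h^2 + 4*h + 3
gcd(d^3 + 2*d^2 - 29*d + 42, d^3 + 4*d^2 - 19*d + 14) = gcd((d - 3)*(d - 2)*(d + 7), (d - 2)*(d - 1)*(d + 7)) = d^2 + 5*d - 14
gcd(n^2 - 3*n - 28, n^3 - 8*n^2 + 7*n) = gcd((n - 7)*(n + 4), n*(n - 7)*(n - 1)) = n - 7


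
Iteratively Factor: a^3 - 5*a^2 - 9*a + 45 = (a - 5)*(a^2 - 9) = (a - 5)*(a - 3)*(a + 3)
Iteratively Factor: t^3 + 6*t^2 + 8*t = (t)*(t^2 + 6*t + 8) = t*(t + 2)*(t + 4)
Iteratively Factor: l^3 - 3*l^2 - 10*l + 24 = (l - 4)*(l^2 + l - 6) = (l - 4)*(l + 3)*(l - 2)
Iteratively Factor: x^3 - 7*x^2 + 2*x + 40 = (x - 4)*(x^2 - 3*x - 10) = (x - 5)*(x - 4)*(x + 2)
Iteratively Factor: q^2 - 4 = (q + 2)*(q - 2)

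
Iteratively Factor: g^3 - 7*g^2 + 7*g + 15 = (g + 1)*(g^2 - 8*g + 15) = (g - 5)*(g + 1)*(g - 3)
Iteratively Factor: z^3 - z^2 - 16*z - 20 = (z - 5)*(z^2 + 4*z + 4) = (z - 5)*(z + 2)*(z + 2)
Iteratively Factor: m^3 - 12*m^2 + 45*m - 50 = (m - 5)*(m^2 - 7*m + 10) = (m - 5)^2*(m - 2)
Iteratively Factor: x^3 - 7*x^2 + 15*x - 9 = (x - 3)*(x^2 - 4*x + 3) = (x - 3)*(x - 1)*(x - 3)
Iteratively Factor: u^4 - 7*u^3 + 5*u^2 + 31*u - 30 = (u - 3)*(u^3 - 4*u^2 - 7*u + 10) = (u - 3)*(u - 1)*(u^2 - 3*u - 10) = (u - 5)*(u - 3)*(u - 1)*(u + 2)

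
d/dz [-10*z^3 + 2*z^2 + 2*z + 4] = -30*z^2 + 4*z + 2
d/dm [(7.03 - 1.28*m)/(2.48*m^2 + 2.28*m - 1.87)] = (3.1744*m^2 - 34.8688*m - 13.6348)/(6.1504*m^4 + 11.3088*m^3 - 4.0768*m^2 - 8.5272*m + 3.4969)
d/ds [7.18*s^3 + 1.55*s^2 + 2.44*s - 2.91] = 21.54*s^2 + 3.1*s + 2.44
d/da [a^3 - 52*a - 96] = 3*a^2 - 52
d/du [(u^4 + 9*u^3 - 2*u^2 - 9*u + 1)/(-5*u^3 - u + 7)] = (-5*u^6 - 13*u^4 - 80*u^3 + 206*u^2 - 28*u - 62)/(25*u^6 + 10*u^4 - 70*u^3 + u^2 - 14*u + 49)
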